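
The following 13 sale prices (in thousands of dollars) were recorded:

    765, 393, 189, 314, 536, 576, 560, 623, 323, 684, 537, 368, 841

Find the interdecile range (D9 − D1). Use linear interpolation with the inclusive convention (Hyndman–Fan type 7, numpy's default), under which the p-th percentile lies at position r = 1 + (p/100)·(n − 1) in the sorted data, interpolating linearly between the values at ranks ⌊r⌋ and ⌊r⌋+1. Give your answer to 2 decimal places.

433.00

Sorted: 189, 314, 323, 368, 393, 536, 537, 560, 576, 623, 684, 765, 841.
n = 13.
P10: r = 2.2; ranks 2–3 are 314, 323; interpolating gives 315.8.
P90: r = 11.8; ranks 11–12 are 684, 765; interpolating gives 748.8.
Difference: 748.8 − 315.8 = 433.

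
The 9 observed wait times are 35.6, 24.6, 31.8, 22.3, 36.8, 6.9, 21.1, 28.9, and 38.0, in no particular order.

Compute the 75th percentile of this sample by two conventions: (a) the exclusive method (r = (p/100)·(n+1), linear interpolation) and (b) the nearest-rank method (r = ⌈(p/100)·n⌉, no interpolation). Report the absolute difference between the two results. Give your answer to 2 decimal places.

Sorted: 6.9, 21.1, 22.3, 24.6, 28.9, 31.8, 35.6, 36.8, 38.0.
n = 9.
(a) r = 7.5; between ranks 7 (35.6) and 8 (36.8): 36.2.
(b) the nearest-rank method: rank 7 → 35.6.
|36.2 − 35.6| = 0.6.

0.60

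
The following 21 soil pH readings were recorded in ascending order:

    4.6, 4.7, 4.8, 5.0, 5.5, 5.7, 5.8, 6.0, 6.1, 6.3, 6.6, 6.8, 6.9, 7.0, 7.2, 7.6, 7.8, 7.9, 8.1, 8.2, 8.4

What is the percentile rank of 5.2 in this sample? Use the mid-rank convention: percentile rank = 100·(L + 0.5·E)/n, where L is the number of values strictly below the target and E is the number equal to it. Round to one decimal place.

19.0

Count below 5.2: L = 4; count equal: E = 0; n = 21.
Percentile rank = 100·(4 + 0.5·0)/21 = 100·4/21 = 19.05.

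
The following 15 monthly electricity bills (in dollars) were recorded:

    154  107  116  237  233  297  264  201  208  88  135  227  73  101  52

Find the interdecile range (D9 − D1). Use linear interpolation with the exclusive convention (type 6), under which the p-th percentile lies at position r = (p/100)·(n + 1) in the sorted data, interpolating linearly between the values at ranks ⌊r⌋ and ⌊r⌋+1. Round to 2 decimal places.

212.60

Sorted: 52, 73, 88, 101, 107, 116, 135, 154, 201, 208, 227, 233, 237, 264, 297.
n = 15.
P10: r = 1.6; ranks 1–2 are 52, 73; interpolating gives 64.6.
P90: r = 14.4; ranks 14–15 are 264, 297; interpolating gives 277.2.
Difference: 277.2 − 64.6 = 212.6.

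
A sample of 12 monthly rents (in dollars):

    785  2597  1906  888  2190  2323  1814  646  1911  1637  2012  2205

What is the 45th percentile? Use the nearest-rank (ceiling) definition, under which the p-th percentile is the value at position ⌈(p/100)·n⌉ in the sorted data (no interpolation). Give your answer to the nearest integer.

1906

Sorted: 646, 785, 888, 1637, 1814, 1906, 1911, 2012, 2190, 2205, 2323, 2597.
n = 12.
Position = ⌈45/100 · 12⌉ = ⌈5.4⌉ = 6.
The value at rank 6 is 1906.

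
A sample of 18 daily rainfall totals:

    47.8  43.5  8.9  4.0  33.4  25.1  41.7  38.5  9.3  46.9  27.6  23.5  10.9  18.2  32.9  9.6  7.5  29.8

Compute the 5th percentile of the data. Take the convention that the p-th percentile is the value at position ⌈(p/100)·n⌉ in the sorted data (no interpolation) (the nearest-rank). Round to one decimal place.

Sorted: 4.0, 7.5, 8.9, 9.3, 9.6, 10.9, 18.2, 23.5, 25.1, 27.6, 29.8, 32.9, 33.4, 38.5, 41.7, 43.5, 46.9, 47.8.
n = 18.
Position = ⌈5/100 · 18⌉ = ⌈0.9⌉ = 1.
The value at rank 1 is 4.0.

4.0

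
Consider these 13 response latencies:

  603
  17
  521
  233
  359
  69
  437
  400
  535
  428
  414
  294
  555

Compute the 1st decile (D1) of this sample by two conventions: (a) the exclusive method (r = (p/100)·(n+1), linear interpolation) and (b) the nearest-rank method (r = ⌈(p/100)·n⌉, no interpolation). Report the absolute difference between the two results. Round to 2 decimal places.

31.20

Sorted: 17, 69, 233, 294, 359, 400, 414, 428, 437, 521, 535, 555, 603.
n = 13.
(a) r = 1.4; between ranks 1 (17) and 2 (69): 37.8.
(b) the nearest-rank method: rank 2 → 69.
|37.8 − 69| = 31.2.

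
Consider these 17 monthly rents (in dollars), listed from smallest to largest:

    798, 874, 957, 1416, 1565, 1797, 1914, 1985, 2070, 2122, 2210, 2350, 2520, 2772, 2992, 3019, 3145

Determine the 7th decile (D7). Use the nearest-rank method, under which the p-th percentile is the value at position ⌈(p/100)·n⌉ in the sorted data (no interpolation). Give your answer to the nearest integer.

2350

n = 17.
Position = ⌈70/100 · 17⌉ = ⌈11.9⌉ = 12.
The value at rank 12 is 2350.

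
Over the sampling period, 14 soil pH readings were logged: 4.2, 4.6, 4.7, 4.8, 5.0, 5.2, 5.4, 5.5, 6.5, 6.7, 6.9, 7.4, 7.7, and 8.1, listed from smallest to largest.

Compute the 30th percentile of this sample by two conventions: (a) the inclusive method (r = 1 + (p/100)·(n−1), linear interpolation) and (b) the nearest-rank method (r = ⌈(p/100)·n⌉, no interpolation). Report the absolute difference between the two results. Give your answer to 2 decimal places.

n = 14.
(a) r = 4.9; between ranks 4 (4.8) and 5 (5.0): 4.98.
(b) the nearest-rank method: rank 5 → 5.
|4.98 − 5| = 0.02.

0.02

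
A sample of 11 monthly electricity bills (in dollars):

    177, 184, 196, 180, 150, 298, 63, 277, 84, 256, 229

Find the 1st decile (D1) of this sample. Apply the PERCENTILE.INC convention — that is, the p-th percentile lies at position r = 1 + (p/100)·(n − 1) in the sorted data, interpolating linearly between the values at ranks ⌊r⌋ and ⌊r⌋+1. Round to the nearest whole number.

84

Sorted: 63, 84, 150, 177, 180, 184, 196, 229, 256, 277, 298.
n = 11.
r = 1 + (10/100)·(11 − 1) = 1 + 1 = 2.
r is an integer, so P10 is the value at rank 2: 84.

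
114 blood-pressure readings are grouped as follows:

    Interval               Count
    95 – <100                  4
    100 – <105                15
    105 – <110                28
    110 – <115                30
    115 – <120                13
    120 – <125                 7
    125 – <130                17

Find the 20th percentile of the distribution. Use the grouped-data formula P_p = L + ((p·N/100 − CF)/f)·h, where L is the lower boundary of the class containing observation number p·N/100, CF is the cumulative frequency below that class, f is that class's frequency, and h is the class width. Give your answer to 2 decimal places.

N = 114; target position k = 20/100 · 114 = 22.8.
Cumulative frequencies: 4, 19, 47, 77, 90, 97, 114.
Observation 22.8 falls in the class 105 – <110.
L = 105, CF = 19, f = 28, h = 5.
P20 = 105 + ((22.8 − 19)/28)·5 = 105 + 0.678571 = 105.679.

105.68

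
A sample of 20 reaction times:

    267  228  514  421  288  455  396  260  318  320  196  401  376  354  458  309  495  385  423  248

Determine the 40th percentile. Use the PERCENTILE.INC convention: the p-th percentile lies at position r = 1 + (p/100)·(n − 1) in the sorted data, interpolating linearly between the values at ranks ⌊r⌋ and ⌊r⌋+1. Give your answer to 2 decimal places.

319.20

Sorted: 196, 228, 248, 260, 267, 288, 309, 318, 320, 354, 376, 385, 396, 401, 421, 423, 455, 458, 495, 514.
n = 20.
r = 1 + (40/100)·(20 − 1) = 1 + 7.6 = 8.6.
Rank 8 is 318 and rank 9 is 320.
Interpolate: 318 + 0.6·(320 − 318) = 318 + 0.6·2 = 319.2.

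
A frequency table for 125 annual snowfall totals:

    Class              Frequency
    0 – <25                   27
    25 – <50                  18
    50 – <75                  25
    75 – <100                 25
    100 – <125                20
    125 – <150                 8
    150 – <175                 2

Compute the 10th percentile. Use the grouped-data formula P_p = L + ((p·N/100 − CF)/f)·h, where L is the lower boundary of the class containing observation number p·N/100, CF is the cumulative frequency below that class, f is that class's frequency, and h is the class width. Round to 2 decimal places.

11.57

N = 125; target position k = 10/100 · 125 = 12.5.
Cumulative frequencies: 27, 45, 70, 95, 115, 123, 125.
Observation 12.5 falls in the class 0 – <25.
L = 0, CF = 0, f = 27, h = 25.
P10 = 0 + ((12.5 − 0)/27)·25 = 0 + 11.5741 = 11.5741.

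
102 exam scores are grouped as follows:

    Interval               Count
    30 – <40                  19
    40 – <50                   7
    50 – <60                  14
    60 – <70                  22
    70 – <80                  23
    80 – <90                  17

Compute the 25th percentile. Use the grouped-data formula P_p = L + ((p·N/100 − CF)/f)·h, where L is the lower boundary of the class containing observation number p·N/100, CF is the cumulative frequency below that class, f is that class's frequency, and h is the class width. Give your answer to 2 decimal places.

49.29

N = 102; target position k = 25/100 · 102 = 25.5.
Cumulative frequencies: 19, 26, 40, 62, 85, 102.
Observation 25.5 falls in the class 40 – <50.
L = 40, CF = 19, f = 7, h = 10.
P25 = 40 + ((25.5 − 19)/7)·10 = 40 + 9.28571 = 49.2857.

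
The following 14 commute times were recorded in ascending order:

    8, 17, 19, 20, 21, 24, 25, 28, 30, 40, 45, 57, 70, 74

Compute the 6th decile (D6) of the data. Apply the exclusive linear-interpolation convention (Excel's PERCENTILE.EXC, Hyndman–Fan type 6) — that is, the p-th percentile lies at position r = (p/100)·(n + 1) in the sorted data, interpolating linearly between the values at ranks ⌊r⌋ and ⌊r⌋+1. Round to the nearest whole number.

n = 14.
r = (60/100)·(14 + 1) = 9.
r is an integer, so P60 is the value at rank 9: 30.

30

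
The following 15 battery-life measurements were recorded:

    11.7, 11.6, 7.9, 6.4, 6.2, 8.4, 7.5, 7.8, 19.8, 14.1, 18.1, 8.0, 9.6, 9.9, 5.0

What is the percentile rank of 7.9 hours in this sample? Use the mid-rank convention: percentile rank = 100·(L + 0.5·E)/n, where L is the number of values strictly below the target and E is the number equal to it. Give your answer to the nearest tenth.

Sorted: 5.0, 6.2, 6.4, 7.5, 7.8, 7.9, 8.0, 8.4, 9.6, 9.9, 11.6, 11.7, 14.1, 18.1, 19.8.
Count below 7.9: L = 5; count equal: E = 1; n = 15.
Percentile rank = 100·(5 + 0.5·1)/15 = 100·5.5/15 = 36.67.

36.7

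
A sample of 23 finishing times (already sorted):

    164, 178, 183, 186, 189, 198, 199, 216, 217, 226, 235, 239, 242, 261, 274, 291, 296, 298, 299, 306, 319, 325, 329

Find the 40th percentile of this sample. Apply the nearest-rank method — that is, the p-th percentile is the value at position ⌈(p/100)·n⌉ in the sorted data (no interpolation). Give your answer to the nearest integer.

n = 23.
Position = ⌈40/100 · 23⌉ = ⌈9.2⌉ = 10.
The value at rank 10 is 226.

226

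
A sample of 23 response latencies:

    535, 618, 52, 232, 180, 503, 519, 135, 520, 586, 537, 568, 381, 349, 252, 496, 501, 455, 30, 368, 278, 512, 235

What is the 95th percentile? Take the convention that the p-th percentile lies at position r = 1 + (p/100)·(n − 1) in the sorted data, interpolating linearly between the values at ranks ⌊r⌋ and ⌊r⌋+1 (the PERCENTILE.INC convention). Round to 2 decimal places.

Sorted: 30, 52, 135, 180, 232, 235, 252, 278, 349, 368, 381, 455, 496, 501, 503, 512, 519, 520, 535, 537, 568, 586, 618.
n = 23.
r = 1 + (95/100)·(23 − 1) = 1 + 20.9 = 21.9.
Rank 21 is 568 and rank 22 is 586.
Interpolate: 568 + 0.9·(586 − 568) = 568 + 0.9·18 = 584.2.

584.20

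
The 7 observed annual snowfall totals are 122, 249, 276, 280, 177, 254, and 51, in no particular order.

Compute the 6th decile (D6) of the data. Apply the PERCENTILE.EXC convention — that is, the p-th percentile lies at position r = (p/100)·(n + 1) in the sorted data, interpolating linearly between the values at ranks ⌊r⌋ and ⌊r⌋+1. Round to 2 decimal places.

253.00

Sorted: 51, 122, 177, 249, 254, 276, 280.
n = 7.
r = (60/100)·(7 + 1) = 4.8.
Rank 4 is 249 and rank 5 is 254.
Interpolate: 249 + 0.8·(254 − 249) = 249 + 0.8·5 = 253.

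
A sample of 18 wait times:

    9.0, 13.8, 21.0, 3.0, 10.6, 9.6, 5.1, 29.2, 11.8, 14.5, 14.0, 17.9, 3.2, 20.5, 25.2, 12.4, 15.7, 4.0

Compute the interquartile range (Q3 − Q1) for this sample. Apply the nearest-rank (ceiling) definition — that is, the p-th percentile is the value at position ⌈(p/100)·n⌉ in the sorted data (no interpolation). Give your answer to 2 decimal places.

Sorted: 3.0, 3.2, 4.0, 5.1, 9.0, 9.6, 10.6, 11.8, 12.4, 13.8, 14.0, 14.5, 15.7, 17.9, 20.5, 21.0, 25.2, 29.2.
n = 18.
P25: rank ⌈25/100·18⌉ = 5 → 9.
P75: rank ⌈75/100·18⌉ = 14 → 17.9.
Difference: 17.9 − 9 = 8.9.

8.90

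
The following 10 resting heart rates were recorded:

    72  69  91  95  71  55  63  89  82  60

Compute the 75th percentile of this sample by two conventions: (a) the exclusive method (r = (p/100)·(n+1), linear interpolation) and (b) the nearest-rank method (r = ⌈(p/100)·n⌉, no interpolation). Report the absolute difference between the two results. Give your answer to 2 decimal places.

Sorted: 55, 60, 63, 69, 71, 72, 82, 89, 91, 95.
n = 10.
(a) r = 8.25; between ranks 8 (89) and 9 (91): 89.5.
(b) the nearest-rank method: rank 8 → 89.
|89.5 − 89| = 0.5.

0.50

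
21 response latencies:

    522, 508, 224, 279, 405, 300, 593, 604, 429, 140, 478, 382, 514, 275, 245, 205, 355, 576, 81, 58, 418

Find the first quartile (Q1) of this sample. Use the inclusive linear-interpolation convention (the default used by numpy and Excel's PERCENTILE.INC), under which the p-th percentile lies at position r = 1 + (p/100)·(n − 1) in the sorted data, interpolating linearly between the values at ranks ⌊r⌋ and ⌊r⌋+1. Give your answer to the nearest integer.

245

Sorted: 58, 81, 140, 205, 224, 245, 275, 279, 300, 355, 382, 405, 418, 429, 478, 508, 514, 522, 576, 593, 604.
n = 21.
r = 1 + (25/100)·(21 − 1) = 1 + 5 = 6.
r is an integer, so P25 is the value at rank 6: 245.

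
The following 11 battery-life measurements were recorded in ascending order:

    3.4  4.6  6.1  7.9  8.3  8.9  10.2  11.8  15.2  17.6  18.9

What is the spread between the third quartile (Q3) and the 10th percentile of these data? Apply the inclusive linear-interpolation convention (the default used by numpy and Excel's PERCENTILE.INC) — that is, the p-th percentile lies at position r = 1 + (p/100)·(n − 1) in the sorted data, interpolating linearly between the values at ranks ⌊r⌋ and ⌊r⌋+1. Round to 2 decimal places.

n = 11.
P10: r = 2 (integer) → 4.6.
P75: r = 8.5; ranks 8–9 are 11.8, 15.2; interpolating gives 13.5.
Difference: 13.5 − 4.6 = 8.9.

8.90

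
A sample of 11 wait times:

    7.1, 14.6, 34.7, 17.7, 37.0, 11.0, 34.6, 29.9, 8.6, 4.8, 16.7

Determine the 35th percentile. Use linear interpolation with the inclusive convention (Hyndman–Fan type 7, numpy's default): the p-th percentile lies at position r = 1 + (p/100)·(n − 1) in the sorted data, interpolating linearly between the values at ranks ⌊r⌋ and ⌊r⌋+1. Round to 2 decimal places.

Sorted: 4.8, 7.1, 8.6, 11.0, 14.6, 16.7, 17.7, 29.9, 34.6, 34.7, 37.0.
n = 11.
r = 1 + (35/100)·(11 − 1) = 1 + 3.5 = 4.5.
Rank 4 is 11.0 and rank 5 is 14.6.
Interpolate: 11.0 + 0.5·(14.6 − 11.0) = 11.0 + 0.5·3.6 = 12.8.

12.80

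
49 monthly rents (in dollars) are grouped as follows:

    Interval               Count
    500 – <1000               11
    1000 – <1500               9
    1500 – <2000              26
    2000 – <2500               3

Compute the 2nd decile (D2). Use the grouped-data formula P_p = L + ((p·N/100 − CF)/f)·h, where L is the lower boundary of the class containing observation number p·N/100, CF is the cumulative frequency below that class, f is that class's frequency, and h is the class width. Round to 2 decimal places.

945.45

N = 49; target position k = 20/100 · 49 = 9.8.
Cumulative frequencies: 11, 20, 46, 49.
Observation 9.8 falls in the class 500 – <1000.
L = 500, CF = 0, f = 11, h = 500.
P20 = 500 + ((9.8 − 0)/11)·500 = 500 + 445.455 = 945.455.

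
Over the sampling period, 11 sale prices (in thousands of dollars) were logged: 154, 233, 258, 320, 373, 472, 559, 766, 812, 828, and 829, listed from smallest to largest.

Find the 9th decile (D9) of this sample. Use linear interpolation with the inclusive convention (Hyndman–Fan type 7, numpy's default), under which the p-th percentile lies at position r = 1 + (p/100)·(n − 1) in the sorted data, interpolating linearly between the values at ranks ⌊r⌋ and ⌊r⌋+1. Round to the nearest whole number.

828

n = 11.
r = 1 + (90/100)·(11 − 1) = 1 + 9 = 10.
r is an integer, so P90 is the value at rank 10: 828.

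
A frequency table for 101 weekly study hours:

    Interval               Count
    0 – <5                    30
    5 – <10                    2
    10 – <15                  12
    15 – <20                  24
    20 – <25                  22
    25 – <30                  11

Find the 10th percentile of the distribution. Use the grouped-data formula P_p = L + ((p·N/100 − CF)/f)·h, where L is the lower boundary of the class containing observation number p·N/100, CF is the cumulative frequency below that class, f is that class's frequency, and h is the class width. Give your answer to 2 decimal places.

N = 101; target position k = 10/100 · 101 = 10.1.
Cumulative frequencies: 30, 32, 44, 68, 90, 101.
Observation 10.1 falls in the class 0 – <5.
L = 0, CF = 0, f = 30, h = 5.
P10 = 0 + ((10.1 − 0)/30)·5 = 0 + 1.68333 = 1.68333.

1.68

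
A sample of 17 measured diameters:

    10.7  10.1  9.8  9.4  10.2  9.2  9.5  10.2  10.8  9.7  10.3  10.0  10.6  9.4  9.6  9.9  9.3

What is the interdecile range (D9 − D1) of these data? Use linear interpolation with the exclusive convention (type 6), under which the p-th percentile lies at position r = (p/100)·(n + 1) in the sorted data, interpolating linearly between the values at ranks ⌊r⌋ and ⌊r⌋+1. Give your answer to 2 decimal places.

Sorted: 9.2, 9.3, 9.4, 9.4, 9.5, 9.6, 9.7, 9.8, 9.9, 10.0, 10.1, 10.2, 10.2, 10.3, 10.6, 10.7, 10.8.
n = 17.
P10: r = 1.8; ranks 1–2 are 9.2, 9.3; interpolating gives 9.28.
P90: r = 16.2; ranks 16–17 are 10.7, 10.8; interpolating gives 10.72.
Difference: 10.72 − 9.28 = 1.44.

1.44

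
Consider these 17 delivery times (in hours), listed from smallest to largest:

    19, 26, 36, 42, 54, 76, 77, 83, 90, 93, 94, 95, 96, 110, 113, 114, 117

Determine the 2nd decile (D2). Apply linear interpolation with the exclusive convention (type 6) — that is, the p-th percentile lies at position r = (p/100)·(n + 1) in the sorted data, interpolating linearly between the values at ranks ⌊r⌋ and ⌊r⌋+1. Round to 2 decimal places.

n = 17.
r = (20/100)·(17 + 1) = 3.6.
Rank 3 is 36 and rank 4 is 42.
Interpolate: 36 + 0.6·(42 − 36) = 36 + 0.6·6 = 39.6.

39.60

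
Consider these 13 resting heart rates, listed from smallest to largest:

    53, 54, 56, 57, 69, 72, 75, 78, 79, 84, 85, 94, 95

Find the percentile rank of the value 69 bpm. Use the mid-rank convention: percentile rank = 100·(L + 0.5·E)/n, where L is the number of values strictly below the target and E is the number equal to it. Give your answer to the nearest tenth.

Count below 69: L = 4; count equal: E = 1; n = 13.
Percentile rank = 100·(4 + 0.5·1)/13 = 100·4.5/13 = 34.62.

34.6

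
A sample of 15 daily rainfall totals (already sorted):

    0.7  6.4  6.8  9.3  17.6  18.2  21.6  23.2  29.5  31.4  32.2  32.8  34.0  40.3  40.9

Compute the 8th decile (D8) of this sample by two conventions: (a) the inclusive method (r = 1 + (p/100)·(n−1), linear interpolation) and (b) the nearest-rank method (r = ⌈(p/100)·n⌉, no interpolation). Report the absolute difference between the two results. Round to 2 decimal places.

n = 15.
(a) r = 12.2; between ranks 12 (32.8) and 13 (34.0): 33.04.
(b) the nearest-rank method: rank 12 → 32.8.
|33.04 − 32.8| = 0.24.

0.24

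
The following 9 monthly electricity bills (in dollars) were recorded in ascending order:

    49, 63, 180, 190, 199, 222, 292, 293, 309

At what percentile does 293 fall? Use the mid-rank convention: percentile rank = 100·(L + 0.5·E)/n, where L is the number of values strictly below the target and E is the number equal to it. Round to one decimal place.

Count below 293: L = 7; count equal: E = 1; n = 9.
Percentile rank = 100·(7 + 0.5·1)/9 = 100·7.5/9 = 83.33.

83.3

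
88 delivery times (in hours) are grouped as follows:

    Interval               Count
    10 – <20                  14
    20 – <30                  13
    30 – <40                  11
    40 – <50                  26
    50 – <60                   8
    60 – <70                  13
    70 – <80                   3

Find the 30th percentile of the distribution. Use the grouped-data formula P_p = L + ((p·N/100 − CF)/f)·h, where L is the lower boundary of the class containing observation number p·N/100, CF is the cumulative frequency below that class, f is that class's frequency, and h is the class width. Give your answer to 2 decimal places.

N = 88; target position k = 30/100 · 88 = 26.4.
Cumulative frequencies: 14, 27, 38, 64, 72, 85, 88.
Observation 26.4 falls in the class 20 – <30.
L = 20, CF = 14, f = 13, h = 10.
P30 = 20 + ((26.4 − 14)/13)·10 = 20 + 9.53846 = 29.5385.

29.54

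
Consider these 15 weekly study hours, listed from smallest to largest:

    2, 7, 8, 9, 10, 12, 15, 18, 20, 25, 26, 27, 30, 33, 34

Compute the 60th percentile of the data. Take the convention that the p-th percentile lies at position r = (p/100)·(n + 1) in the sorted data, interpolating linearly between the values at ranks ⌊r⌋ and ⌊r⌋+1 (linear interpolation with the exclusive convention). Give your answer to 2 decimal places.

23.00

n = 15.
r = (60/100)·(15 + 1) = 9.6.
Rank 9 is 20 and rank 10 is 25.
Interpolate: 20 + 0.6·(25 − 20) = 20 + 0.6·5 = 23.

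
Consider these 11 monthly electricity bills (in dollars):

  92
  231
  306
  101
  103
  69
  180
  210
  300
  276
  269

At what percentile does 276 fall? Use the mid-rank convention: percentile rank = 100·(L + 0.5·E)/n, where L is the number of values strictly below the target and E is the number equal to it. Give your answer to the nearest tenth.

Sorted: 69, 92, 101, 103, 180, 210, 231, 269, 276, 300, 306.
Count below 276: L = 8; count equal: E = 1; n = 11.
Percentile rank = 100·(8 + 0.5·1)/11 = 100·8.5/11 = 77.27.

77.3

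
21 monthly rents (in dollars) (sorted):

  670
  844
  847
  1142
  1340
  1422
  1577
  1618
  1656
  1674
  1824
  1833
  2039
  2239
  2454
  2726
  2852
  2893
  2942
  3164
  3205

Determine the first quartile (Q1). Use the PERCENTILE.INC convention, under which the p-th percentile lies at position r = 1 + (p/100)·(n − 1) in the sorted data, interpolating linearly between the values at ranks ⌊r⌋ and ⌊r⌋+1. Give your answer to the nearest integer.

n = 21.
r = 1 + (25/100)·(21 − 1) = 1 + 5 = 6.
r is an integer, so P25 is the value at rank 6: 1422.

1422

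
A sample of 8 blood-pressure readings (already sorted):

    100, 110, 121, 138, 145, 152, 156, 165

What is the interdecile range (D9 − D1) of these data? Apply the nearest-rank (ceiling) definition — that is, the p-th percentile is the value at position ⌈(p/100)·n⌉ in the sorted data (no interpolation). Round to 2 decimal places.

65.00

n = 8.
P10: rank ⌈10/100·8⌉ = 1 → 100.
P90: rank ⌈90/100·8⌉ = 8 → 165.
Difference: 165 − 100 = 65.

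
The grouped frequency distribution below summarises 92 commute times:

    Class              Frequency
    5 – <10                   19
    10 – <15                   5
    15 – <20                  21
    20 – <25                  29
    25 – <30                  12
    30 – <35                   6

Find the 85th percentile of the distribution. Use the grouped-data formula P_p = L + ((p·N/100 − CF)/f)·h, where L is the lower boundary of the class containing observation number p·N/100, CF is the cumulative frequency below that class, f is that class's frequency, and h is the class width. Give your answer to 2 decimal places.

26.75

N = 92; target position k = 85/100 · 92 = 78.2.
Cumulative frequencies: 19, 24, 45, 74, 86, 92.
Observation 78.2 falls in the class 25 – <30.
L = 25, CF = 74, f = 12, h = 5.
P85 = 25 + ((78.2 − 74)/12)·5 = 25 + 1.75 = 26.75.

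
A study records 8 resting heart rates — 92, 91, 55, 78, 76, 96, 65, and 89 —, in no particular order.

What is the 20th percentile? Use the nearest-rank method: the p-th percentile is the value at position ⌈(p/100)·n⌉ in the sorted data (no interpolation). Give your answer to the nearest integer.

65

Sorted: 55, 65, 76, 78, 89, 91, 92, 96.
n = 8.
Position = ⌈20/100 · 8⌉ = ⌈1.6⌉ = 2.
The value at rank 2 is 65.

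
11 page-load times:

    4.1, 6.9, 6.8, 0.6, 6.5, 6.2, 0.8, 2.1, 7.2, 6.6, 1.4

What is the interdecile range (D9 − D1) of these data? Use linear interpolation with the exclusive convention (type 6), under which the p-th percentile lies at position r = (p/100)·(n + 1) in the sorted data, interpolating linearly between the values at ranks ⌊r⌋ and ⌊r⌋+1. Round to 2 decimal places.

6.50

Sorted: 0.6, 0.8, 1.4, 2.1, 4.1, 6.2, 6.5, 6.6, 6.8, 6.9, 7.2.
n = 11.
P10: r = 1.2; ranks 1–2 are 0.6, 0.8; interpolating gives 0.64.
P90: r = 10.8; ranks 10–11 are 6.9, 7.2; interpolating gives 7.14.
Difference: 7.14 − 0.64 = 6.5.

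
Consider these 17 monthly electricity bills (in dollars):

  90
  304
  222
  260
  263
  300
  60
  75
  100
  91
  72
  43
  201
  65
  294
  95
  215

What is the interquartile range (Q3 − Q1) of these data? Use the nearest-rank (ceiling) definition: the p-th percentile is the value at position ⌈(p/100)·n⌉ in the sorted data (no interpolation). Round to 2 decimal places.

185.00

Sorted: 43, 60, 65, 72, 75, 90, 91, 95, 100, 201, 215, 222, 260, 263, 294, 300, 304.
n = 17.
P25: rank ⌈25/100·17⌉ = 5 → 75.
P75: rank ⌈75/100·17⌉ = 13 → 260.
Difference: 260 − 75 = 185.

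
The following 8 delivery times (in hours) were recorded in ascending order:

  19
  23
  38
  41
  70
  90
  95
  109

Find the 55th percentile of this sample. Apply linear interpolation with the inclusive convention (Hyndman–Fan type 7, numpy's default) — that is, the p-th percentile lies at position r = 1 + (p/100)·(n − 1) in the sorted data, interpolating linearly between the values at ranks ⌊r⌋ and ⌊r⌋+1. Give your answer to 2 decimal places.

n = 8.
r = 1 + (55/100)·(8 − 1) = 1 + 3.85 = 4.85.
Rank 4 is 41 and rank 5 is 70.
Interpolate: 41 + 0.85·(70 − 41) = 41 + 0.85·29 = 65.65.

65.65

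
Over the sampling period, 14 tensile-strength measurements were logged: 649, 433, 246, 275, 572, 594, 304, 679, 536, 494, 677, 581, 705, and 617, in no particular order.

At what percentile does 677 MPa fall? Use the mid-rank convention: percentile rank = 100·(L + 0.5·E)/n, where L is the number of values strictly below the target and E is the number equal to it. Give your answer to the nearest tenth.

Sorted: 246, 275, 304, 433, 494, 536, 572, 581, 594, 617, 649, 677, 679, 705.
Count below 677: L = 11; count equal: E = 1; n = 14.
Percentile rank = 100·(11 + 0.5·1)/14 = 100·11.5/14 = 82.14.

82.1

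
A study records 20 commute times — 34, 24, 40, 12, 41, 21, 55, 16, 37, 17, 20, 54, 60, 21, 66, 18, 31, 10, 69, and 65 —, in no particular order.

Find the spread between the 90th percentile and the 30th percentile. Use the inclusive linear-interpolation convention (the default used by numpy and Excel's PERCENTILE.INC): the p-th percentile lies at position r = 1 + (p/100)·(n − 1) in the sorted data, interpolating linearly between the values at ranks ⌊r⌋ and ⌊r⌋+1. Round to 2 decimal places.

44.40

Sorted: 10, 12, 16, 17, 18, 20, 21, 21, 24, 31, 34, 37, 40, 41, 54, 55, 60, 65, 66, 69.
n = 20.
P30: r = 6.7; ranks 6–7 are 20, 21; interpolating gives 20.7.
P90: r = 18.1; ranks 18–19 are 65, 66; interpolating gives 65.1.
Difference: 65.1 − 20.7 = 44.4.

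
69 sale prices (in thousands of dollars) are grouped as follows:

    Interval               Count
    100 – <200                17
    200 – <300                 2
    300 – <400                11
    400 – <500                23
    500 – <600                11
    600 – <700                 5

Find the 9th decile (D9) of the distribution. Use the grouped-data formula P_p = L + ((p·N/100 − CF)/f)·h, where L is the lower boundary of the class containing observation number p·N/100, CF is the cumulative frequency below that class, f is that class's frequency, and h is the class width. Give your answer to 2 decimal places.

N = 69; target position k = 90/100 · 69 = 62.1.
Cumulative frequencies: 17, 19, 30, 53, 64, 69.
Observation 62.1 falls in the class 500 – <600.
L = 500, CF = 53, f = 11, h = 100.
P90 = 500 + ((62.1 − 53)/11)·100 = 500 + 82.7273 = 582.727.

582.73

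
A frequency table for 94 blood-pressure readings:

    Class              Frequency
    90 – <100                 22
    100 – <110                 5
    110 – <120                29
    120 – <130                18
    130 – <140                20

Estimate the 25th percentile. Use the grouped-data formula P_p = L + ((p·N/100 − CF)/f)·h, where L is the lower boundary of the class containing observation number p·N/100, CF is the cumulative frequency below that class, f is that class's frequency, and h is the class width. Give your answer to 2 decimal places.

N = 94; target position k = 25/100 · 94 = 23.5.
Cumulative frequencies: 22, 27, 56, 74, 94.
Observation 23.5 falls in the class 100 – <110.
L = 100, CF = 22, f = 5, h = 10.
P25 = 100 + ((23.5 − 22)/5)·10 = 100 + 3 = 103.

103.00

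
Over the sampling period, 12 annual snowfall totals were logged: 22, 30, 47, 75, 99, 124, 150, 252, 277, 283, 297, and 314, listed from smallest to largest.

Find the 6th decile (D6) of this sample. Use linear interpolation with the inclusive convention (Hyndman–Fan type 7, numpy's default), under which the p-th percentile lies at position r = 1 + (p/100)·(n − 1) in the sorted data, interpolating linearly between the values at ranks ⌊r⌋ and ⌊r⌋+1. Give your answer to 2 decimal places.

211.20

n = 12.
r = 1 + (60/100)·(12 − 1) = 1 + 6.6 = 7.6.
Rank 7 is 150 and rank 8 is 252.
Interpolate: 150 + 0.6·(252 − 150) = 150 + 0.6·102 = 211.2.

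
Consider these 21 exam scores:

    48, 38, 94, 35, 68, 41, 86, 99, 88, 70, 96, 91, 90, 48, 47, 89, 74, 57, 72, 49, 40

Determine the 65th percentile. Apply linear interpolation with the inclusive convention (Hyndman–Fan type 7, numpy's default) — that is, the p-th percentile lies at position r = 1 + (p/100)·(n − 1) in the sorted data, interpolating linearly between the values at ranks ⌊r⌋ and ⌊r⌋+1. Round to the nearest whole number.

86

Sorted: 35, 38, 40, 41, 47, 48, 48, 49, 57, 68, 70, 72, 74, 86, 88, 89, 90, 91, 94, 96, 99.
n = 21.
r = 1 + (65/100)·(21 − 1) = 1 + 13 = 14.
r is an integer, so P65 is the value at rank 14: 86.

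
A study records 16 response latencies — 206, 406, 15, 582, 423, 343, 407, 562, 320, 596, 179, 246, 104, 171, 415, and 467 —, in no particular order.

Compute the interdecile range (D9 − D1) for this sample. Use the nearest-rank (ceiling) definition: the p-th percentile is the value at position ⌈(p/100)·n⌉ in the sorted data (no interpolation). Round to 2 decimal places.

Sorted: 15, 104, 171, 179, 206, 246, 320, 343, 406, 407, 415, 423, 467, 562, 582, 596.
n = 16.
P10: rank ⌈10/100·16⌉ = 2 → 104.
P90: rank ⌈90/100·16⌉ = 15 → 582.
Difference: 582 − 104 = 478.

478.00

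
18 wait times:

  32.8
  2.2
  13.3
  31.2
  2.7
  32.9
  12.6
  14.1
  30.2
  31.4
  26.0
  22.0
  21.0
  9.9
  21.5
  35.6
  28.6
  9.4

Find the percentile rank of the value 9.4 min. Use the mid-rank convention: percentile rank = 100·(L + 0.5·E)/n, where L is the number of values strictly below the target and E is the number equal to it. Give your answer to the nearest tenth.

Sorted: 2.2, 2.7, 9.4, 9.9, 12.6, 13.3, 14.1, 21.0, 21.5, 22.0, 26.0, 28.6, 30.2, 31.2, 31.4, 32.8, 32.9, 35.6.
Count below 9.4: L = 2; count equal: E = 1; n = 18.
Percentile rank = 100·(2 + 0.5·1)/18 = 100·2.5/18 = 13.89.

13.9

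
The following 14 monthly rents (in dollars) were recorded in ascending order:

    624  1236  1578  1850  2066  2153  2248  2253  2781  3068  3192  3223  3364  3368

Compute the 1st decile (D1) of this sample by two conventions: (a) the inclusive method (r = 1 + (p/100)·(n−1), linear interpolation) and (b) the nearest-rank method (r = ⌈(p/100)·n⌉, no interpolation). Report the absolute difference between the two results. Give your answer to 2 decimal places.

n = 14.
(a) r = 2.3; between ranks 2 (1236) and 3 (1578): 1338.6.
(b) the nearest-rank method: rank 2 → 1236.
|1338.6 − 1236| = 102.6.

102.60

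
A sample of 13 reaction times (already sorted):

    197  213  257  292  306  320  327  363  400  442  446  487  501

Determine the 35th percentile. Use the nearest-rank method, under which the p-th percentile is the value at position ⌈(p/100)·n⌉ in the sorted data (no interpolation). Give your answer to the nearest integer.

306

n = 13.
Position = ⌈35/100 · 13⌉ = ⌈4.55⌉ = 5.
The value at rank 5 is 306.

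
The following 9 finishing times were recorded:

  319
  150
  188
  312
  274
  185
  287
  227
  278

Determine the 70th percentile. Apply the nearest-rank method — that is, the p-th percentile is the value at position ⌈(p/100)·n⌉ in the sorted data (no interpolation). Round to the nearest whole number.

287

Sorted: 150, 185, 188, 227, 274, 278, 287, 312, 319.
n = 9.
Position = ⌈70/100 · 9⌉ = ⌈6.3⌉ = 7.
The value at rank 7 is 287.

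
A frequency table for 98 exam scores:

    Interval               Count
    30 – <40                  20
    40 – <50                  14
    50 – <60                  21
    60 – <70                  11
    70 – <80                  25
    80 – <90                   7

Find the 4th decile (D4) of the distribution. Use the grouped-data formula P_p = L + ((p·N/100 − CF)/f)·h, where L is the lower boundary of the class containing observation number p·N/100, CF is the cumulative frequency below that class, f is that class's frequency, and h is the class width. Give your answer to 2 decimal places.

N = 98; target position k = 40/100 · 98 = 39.2.
Cumulative frequencies: 20, 34, 55, 66, 91, 98.
Observation 39.2 falls in the class 50 – <60.
L = 50, CF = 34, f = 21, h = 10.
P40 = 50 + ((39.2 − 34)/21)·10 = 50 + 2.47619 = 52.4762.

52.48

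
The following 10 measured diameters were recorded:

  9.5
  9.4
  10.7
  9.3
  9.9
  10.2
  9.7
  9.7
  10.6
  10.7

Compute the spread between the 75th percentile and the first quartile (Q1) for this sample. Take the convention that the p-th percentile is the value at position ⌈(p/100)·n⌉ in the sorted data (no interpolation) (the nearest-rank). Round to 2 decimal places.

Sorted: 9.3, 9.4, 9.5, 9.7, 9.7, 9.9, 10.2, 10.6, 10.7, 10.7.
n = 10.
P25: rank ⌈25/100·10⌉ = 3 → 9.5.
P75: rank ⌈75/100·10⌉ = 8 → 10.6.
Difference: 10.6 − 9.5 = 1.1.

1.10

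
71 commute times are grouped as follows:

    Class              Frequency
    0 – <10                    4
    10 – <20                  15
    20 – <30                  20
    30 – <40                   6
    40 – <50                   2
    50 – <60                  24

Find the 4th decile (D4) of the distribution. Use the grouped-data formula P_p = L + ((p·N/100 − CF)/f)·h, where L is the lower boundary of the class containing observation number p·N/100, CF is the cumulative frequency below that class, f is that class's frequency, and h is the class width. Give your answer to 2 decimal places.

N = 71; target position k = 40/100 · 71 = 28.4.
Cumulative frequencies: 4, 19, 39, 45, 47, 71.
Observation 28.4 falls in the class 20 – <30.
L = 20, CF = 19, f = 20, h = 10.
P40 = 20 + ((28.4 − 19)/20)·10 = 20 + 4.7 = 24.7.

24.70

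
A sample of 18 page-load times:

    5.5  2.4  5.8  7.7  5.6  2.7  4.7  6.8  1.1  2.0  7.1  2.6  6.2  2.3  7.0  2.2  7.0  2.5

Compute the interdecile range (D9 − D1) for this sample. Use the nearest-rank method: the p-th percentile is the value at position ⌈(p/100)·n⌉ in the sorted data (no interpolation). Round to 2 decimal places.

Sorted: 1.1, 2.0, 2.2, 2.3, 2.4, 2.5, 2.6, 2.7, 4.7, 5.5, 5.6, 5.8, 6.2, 6.8, 7.0, 7.0, 7.1, 7.7.
n = 18.
P10: rank ⌈10/100·18⌉ = 2 → 2.
P90: rank ⌈90/100·18⌉ = 17 → 7.1.
Difference: 7.1 − 2 = 5.1.

5.10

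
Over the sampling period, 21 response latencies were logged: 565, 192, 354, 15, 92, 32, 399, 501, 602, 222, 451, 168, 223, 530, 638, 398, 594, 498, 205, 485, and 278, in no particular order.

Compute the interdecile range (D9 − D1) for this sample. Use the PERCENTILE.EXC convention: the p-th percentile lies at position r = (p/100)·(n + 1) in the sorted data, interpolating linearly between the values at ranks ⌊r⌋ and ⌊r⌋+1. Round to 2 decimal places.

Sorted: 15, 32, 92, 168, 192, 205, 222, 223, 278, 354, 398, 399, 451, 485, 498, 501, 530, 565, 594, 602, 638.
n = 21.
P10: r = 2.2; ranks 2–3 are 32, 92; interpolating gives 44.
P90: r = 19.8; ranks 19–20 are 594, 602; interpolating gives 600.4.
Difference: 600.4 − 44 = 556.4.

556.40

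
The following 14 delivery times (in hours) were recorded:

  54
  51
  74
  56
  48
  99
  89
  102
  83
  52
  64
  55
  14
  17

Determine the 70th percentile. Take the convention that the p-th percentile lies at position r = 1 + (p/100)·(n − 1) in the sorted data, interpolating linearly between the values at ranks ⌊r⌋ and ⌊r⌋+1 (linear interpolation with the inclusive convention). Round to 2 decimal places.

Sorted: 14, 17, 48, 51, 52, 54, 55, 56, 64, 74, 83, 89, 99, 102.
n = 14.
r = 1 + (70/100)·(14 − 1) = 1 + 9.1 = 10.1.
Rank 10 is 74 and rank 11 is 83.
Interpolate: 74 + 0.1·(83 − 74) = 74 + 0.1·9 = 74.9.

74.90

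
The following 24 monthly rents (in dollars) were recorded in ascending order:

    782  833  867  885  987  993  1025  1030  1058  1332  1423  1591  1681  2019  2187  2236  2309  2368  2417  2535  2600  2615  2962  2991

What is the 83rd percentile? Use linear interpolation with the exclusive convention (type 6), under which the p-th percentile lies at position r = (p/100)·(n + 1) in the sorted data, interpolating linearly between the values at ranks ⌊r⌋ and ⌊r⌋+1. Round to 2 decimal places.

2583.75

n = 24.
r = (83/100)·(24 + 1) = 20.75.
Rank 20 is 2535 and rank 21 is 2600.
Interpolate: 2535 + 0.75·(2600 − 2535) = 2535 + 0.75·65 = 2583.75.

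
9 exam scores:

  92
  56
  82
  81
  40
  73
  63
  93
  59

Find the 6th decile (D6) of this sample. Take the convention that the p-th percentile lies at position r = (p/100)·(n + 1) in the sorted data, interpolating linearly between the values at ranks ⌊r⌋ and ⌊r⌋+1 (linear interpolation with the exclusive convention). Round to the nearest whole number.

Sorted: 40, 56, 59, 63, 73, 81, 82, 92, 93.
n = 9.
r = (60/100)·(9 + 1) = 6.
r is an integer, so P60 is the value at rank 6: 81.

81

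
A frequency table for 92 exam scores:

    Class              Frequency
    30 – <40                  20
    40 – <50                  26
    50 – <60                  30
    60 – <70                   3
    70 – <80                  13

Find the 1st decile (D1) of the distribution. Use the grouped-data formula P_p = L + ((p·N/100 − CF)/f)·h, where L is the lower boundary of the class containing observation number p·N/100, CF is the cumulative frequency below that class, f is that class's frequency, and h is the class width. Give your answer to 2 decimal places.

34.60

N = 92; target position k = 10/100 · 92 = 9.2.
Cumulative frequencies: 20, 46, 76, 79, 92.
Observation 9.2 falls in the class 30 – <40.
L = 30, CF = 0, f = 20, h = 10.
P10 = 30 + ((9.2 − 0)/20)·10 = 30 + 4.6 = 34.6.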